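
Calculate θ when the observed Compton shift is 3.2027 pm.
108.66°

From the Compton formula Δλ = λ_C(1 - cos θ), we can solve for θ:

cos θ = 1 - Δλ/λ_C

Given:
- Δλ = 3.2027 pm
- λ_C = h/(m_e·c) ≈ 2.42631024 pm

cos θ = 1 - 3.2027/2.42631024
cos θ = 1 - 1.319988
cos θ = -0.319988

θ = arccos(-0.319988)
θ = 108.66°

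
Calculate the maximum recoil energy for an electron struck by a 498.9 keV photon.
329.9329 keV

Maximum energy transfer occurs at θ = 180° (backscattering).

Initial photon: E₀ = 498.9 keV → λ₀ = 2.4852 pm

Maximum Compton shift (at 180°):
Δλ_max = 2λ_C = 2 × 2.4263 = 4.8526 pm

Final wavelength:
λ' = 2.4852 + 4.8526 = 7.3378 pm

Minimum photon energy (maximum energy to electron):
E'_min = hc/λ' = 168.9671 keV

Maximum electron kinetic energy:
K_max = E₀ - E'_min = 498.9000 - 168.9671 = 329.9329 keV

(Intermediate values are shown rounded; full precision is carried through to the final answer.)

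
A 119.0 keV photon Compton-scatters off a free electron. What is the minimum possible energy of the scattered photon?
81.1869 keV (at θ = 180°)

The scattered photon has minimum energy when its wavelength is maximum, i.e., when the Compton shift Δλ = λ_C(1 − cos θ) is maximum. This occurs at θ = 180° (backscattering), giving Δλ_max = 2λ_C = 4.8526 pm.

Initial wavelength: λ₀ = hc/E₀ = 10.4188 pm
Maximum final wavelength: λ'_max = λ₀ + 2λ_C = 10.4188 + 4.8526 = 15.2715 pm
Minimum final energy: E'_min = hc/λ'_max = 81.1869 keV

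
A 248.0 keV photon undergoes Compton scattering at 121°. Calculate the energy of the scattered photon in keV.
142.9161 keV

First convert energy to wavelength:
λ = hc/E, with hc ≈ 1239.842 keV·pm (i.e. 1239.842 eV·nm)

For E = 248.0 keV = 248000 eV:
λ = 1239.842 keV·pm / 248.0 keV
λ = 4.9994 pm

Calculate the Compton shift:
Δλ = λ_C(1 - cos(121°)) = 2.4263 × 1.5150
Δλ = 3.6760 pm

Final wavelength:
λ' = 4.9994 + 3.6760 = 8.6753 pm

Final energy:
E' = hc/λ' = 1239.842 / 8.6753 = 142.9161 keV

(Intermediate values are shown rounded; full precision is carried through to the final answer.)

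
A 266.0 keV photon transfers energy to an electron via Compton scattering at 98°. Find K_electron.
99.0190 keV

By energy conservation: K_e = E_initial - E_final

First find the scattered photon energy:
Initial wavelength: λ = hc/E = 4.6611 pm
Compton shift: Δλ = λ_C(1 - cos(98°)) = 2.7640 pm
Final wavelength: λ' = 4.6611 + 2.7640 = 7.4250 pm
Final photon energy: E' = hc/λ' = 166.9810 keV

Electron kinetic energy:
K_e = E - E' = 266.0000 - 166.9810 = 99.0190 keV

(Intermediate values are shown rounded; full precision is carried through to the final answer.)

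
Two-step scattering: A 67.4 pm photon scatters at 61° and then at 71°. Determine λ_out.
70.2864 pm

Apply Compton shift twice:

First scattering at θ₁ = 61°:
Δλ₁ = λ_C(1 - cos(61°))
Δλ₁ = 2.4263 × 0.5152
Δλ₁ = 1.2500 pm

After first scattering:
λ₁ = 67.4 + 1.2500 = 68.6500 pm

Second scattering at θ₂ = 71°:
Δλ₂ = λ_C(1 - cos(71°))
Δλ₂ = 2.4263 × 0.6744
Δλ₂ = 1.6364 pm

Final wavelength:
λ₂ = 68.6500 + 1.6364 = 70.2864 pm

Total shift: Δλ_total = 1.2500 + 1.6364 = 2.8864 pm

(Intermediate values are shown rounded; full precision is carried through to the final answer.)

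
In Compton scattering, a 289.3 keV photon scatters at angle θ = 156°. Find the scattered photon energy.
138.8632 keV

First convert energy to wavelength:
λ = hc/E, with hc ≈ 1239.842 keV·pm (i.e. 1239.842 eV·nm)

For E = 289.3 keV = 289300 eV:
λ = 1239.842 keV·pm / 289.3 keV
λ = 4.2857 pm

Calculate the Compton shift:
Δλ = λ_C(1 - cos(156°)) = 2.4263 × 1.9135
Δλ = 4.6429 pm

Final wavelength:
λ' = 4.2857 + 4.6429 = 8.9285 pm

Final energy:
E' = hc/λ' = 1239.842 / 8.9285 = 138.8632 keV

(Intermediate values are shown rounded; full precision is carried through to the final answer.)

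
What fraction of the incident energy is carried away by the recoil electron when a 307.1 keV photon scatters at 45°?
0.1497 (or 14.97%)

Calculate initial and final photon energies:

Initial: E₀ = 307.1 keV → λ₀ = 4.0373 pm
Compton shift: Δλ = 0.7106 pm
Final wavelength: λ' = 4.7479 pm
Final energy: E' = 261.1344 keV

Fractional energy loss:
(E₀ - E')/E₀ = (307.1000 - 261.1344)/307.1000
= 45.9656/307.1000
= 0.1497
= 14.97%

(Intermediate values are shown rounded; full precision is carried through to the final answer.)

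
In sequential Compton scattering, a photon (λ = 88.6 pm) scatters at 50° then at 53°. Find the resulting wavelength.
90.4328 pm

Apply Compton shift twice:

First scattering at θ₁ = 50°:
Δλ₁ = λ_C(1 - cos(50°))
Δλ₁ = 2.4263 × 0.3572
Δλ₁ = 0.8667 pm

After first scattering:
λ₁ = 88.6 + 0.8667 = 89.4667 pm

Second scattering at θ₂ = 53°:
Δλ₂ = λ_C(1 - cos(53°))
Δλ₂ = 2.4263 × 0.3982
Δλ₂ = 0.9661 pm

Final wavelength:
λ₂ = 89.4667 + 0.9661 = 90.4328 pm

Total shift: Δλ_total = 0.8667 + 0.9661 = 1.8328 pm

(Intermediate values are shown rounded; full precision is carried through to the final answer.)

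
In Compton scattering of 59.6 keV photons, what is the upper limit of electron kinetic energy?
11.2731 keV

Maximum energy transfer occurs at θ = 180° (backscattering).

Initial photon: E₀ = 59.6 keV → λ₀ = 20.8027 pm

Maximum Compton shift (at 180°):
Δλ_max = 2λ_C = 2 × 2.4263 = 4.8526 pm

Final wavelength:
λ' = 20.8027 + 4.8526 = 25.6553 pm

Minimum photon energy (maximum energy to electron):
E'_min = hc/λ' = 48.3269 keV

Maximum electron kinetic energy:
K_max = E₀ - E'_min = 59.6000 - 48.3269 = 11.2731 keV

(Intermediate values are shown rounded; full precision is carried through to the final answer.)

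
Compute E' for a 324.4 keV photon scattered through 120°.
166.1670 keV

First convert energy to wavelength:
λ = hc/E, with hc ≈ 1239.842 keV·pm (i.e. 1239.842 eV·nm)

For E = 324.4 keV = 324400 eV:
λ = 1239.842 keV·pm / 324.4 keV
λ = 3.8220 pm

Calculate the Compton shift:
Δλ = λ_C(1 - cos(120°)) = 2.4263 × 1.5000
Δλ = 3.6395 pm

Final wavelength:
λ' = 3.8220 + 3.6395 = 7.4614 pm

Final energy:
E' = hc/λ' = 1239.842 / 7.4614 = 166.1670 keV

(Intermediate values are shown rounded; full precision is carried through to the final answer.)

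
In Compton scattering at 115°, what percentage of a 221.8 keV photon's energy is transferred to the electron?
0.3818 (or 38.18%)

Calculate initial and final photon energies:

Initial: E₀ = 221.8 keV → λ₀ = 5.5899 pm
Compton shift: Δλ = 3.4517 pm
Final wavelength: λ' = 9.0416 pm
Final energy: E' = 137.1260 keV

Fractional energy loss:
(E₀ - E')/E₀ = (221.8000 - 137.1260)/221.8000
= 84.6740/221.8000
= 0.3818
= 38.18%

(Intermediate values are shown rounded; full precision is carried through to the final answer.)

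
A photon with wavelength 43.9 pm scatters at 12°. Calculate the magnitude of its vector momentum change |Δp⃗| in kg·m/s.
3.1536e-24 kg·m/s

Photon momentum magnitude is p = h/λ.

Initial momentum:
p₀ = h/λ = 6.6261e-34/4.3900e-11 = 1.5094e-23 kg·m/s

After scattering:
λ' = λ + Δλ = 43.9 + 0.0530 = 43.9530 pm
p' = h/λ' = 6.6261e-34/4.3953e-11 = 1.5075e-23 kg·m/s

Momentum is a vector; the scattered photon's direction makes angle θ = 12° with the incident direction. The magnitude of the vector change Δp⃗ = p⃗₀ − p⃗' is found from the law of cosines:
|Δp⃗|² = p₀² + p'² − 2p₀p'cos θ
|Δp⃗|² = (1.5094e-23)² + (1.5075e-23)² − 2·1.5094e-23·1.5075e-23·cos(12°)
|Δp⃗| = 3.1536e-24 kg·m/s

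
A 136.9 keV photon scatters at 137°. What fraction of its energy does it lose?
0.3169 (or 31.69%)

Calculate initial and final photon energies:

Initial: E₀ = 136.9 keV → λ₀ = 9.0566 pm
Compton shift: Δλ = 4.2008 pm
Final wavelength: λ' = 13.2574 pm
Final energy: E' = 93.5211 keV

Fractional energy loss:
(E₀ - E')/E₀ = (136.9000 - 93.5211)/136.9000
= 43.3789/136.9000
= 0.3169
= 31.69%

(Intermediate values are shown rounded; full precision is carried through to the final answer.)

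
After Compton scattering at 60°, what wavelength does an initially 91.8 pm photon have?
93.0132 pm

Using the Compton formula: λ' = λ + λ_C(1 − cos θ)

For θ = 60°, cos θ = 1/2 (exact) = 0.5000, so:
1 − cos 60° = 1 − (1/2) = 0.5000

Δλ = λ_C × 0.5000 = 2.4263 × 0.5000 = 1.2132 pm

λ' = 91.8 + 1.2132 = 93.0132 pm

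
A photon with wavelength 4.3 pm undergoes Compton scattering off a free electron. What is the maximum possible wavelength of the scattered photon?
9.1526 pm (at θ = 180°)

The Compton shift is Δλ = λ_C(1 − cos θ).

Since cos θ ranges from −1 to 1, the factor (1 − cos θ) ranges from 0 to 2; the maximum shift occurs at θ = 180° (backscattering):
Δλ_max = 2λ_C = 2 × 2.4263 pm = 4.8526 pm

Maximum scattered wavelength:
λ'_max = λ₀ + Δλ_max = 4.3 + 4.8526 = 9.1526 pm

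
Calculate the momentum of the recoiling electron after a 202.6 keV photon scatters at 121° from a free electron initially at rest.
1.5441e-22 kg·m/s

The electron is initially at rest, so by conservation of momentum:
p⃗_e = p⃗₀ − p⃗'  (incident photon momentum minus scattered photon momentum)

Photon momentum magnitudes (p = h/λ = E/c):
λ₀ = hc/E₀ = 6.1197 pm → p₀ = h/λ₀ = 1.0828e-22 kg·m/s
Δλ = λ_C(1 − cos 121°) = 3.6760 pm
λ' = 9.7956 pm → p' = h/λ' = 6.7643e-23 kg·m/s

The scattered photon makes angle θ = 121° with the incident direction, so by the law of cosines:
|p⃗_e|² = p₀² + p'² − 2p₀p'cos θ
|p⃗_e|² = (1.0828e-22)² + (6.7643e-23)² − 2·1.0828e-22·6.7643e-23·cos(121°)
|p⃗_e| = 1.5441e-22 kg·m/s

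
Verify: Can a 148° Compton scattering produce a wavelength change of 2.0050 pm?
No, inconsistent

Calculate the expected shift for θ = 148°:

Δλ_expected = λ_C(1 - cos(148°))
Δλ_expected = 2.4263 × (1 - cos(148°))
Δλ_expected = 2.4263 × 1.8480
Δλ_expected = 4.4839 pm

Given shift: 2.0050 pm
Expected shift: 4.4839 pm
Difference: 2.4790 pm

The values do not match. The given shift corresponds to θ ≈ 80.0°, not 148°.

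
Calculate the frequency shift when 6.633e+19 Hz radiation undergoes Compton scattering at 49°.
1.034e+19 Hz (decrease)

Convert frequency to wavelength (c = 299792458 m/s):
λ₀ = c/f₀ = 299792458/6.633e+19 = 4.5197114e-12 m = 4.5197 pm

Calculate Compton shift:
Δλ = λ_C(1 - cos(49°)) = 0.8345 pm

Final wavelength:
λ' = λ₀ + Δλ = 4.5197 + 0.8345 = 5.3542 pm

Final frequency:
f' = c/λ' = 299792458/5.3542189e-12 = 5.5991819e+19 Hz

Frequency shift (decrease):
Δf = f₀ - f' = 6.633e+19 - 5.5991819e+19 = 1.034e+19 Hz

(Intermediate values are shown rounded; full precision is carried through to the final answer.)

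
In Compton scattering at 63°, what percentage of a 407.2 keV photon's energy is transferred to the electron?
0.3032 (or 30.32%)

Calculate initial and final photon energies:

Initial: E₀ = 407.2 keV → λ₀ = 3.0448 pm
Compton shift: Δλ = 1.3248 pm
Final wavelength: λ' = 4.3696 pm
Final energy: E' = 283.7435 keV

Fractional energy loss:
(E₀ - E')/E₀ = (407.2000 - 283.7435)/407.2000
= 123.4565/407.2000
= 0.3032
= 30.32%

(Intermediate values are shown rounded; full precision is carried through to the final answer.)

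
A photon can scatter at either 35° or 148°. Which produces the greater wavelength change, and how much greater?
148° produces the larger shift by a factor of 10.219

Calculate both shifts using Δλ = λ_C(1 - cos θ):

For θ₁ = 35°:
Δλ₁ = 2.4263 × (1 - cos(35°))
Δλ₁ = 2.4263 × 0.1808
Δλ₁ = 0.4388 pm

For θ₂ = 148°:
Δλ₂ = 2.4263 × (1 - cos(148°))
Δλ₂ = 2.4263 × 1.8480
Δλ₂ = 4.4839 pm

The 148° angle produces the larger shift.
Ratio: 4.4839/0.4388 = 10.219

(Intermediate values are shown rounded; full precision is carried through to the final answer.)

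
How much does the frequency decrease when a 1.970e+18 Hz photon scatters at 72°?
2.147e+16 Hz (decrease)

Convert frequency to wavelength (c = 299792458 m/s):
λ₀ = c/f₀ = 299792458/1.970e+18 = 1.5217891e-10 m = 152.1789 pm

Calculate Compton shift:
Δλ = λ_C(1 - cos(72°)) = 1.6765 pm

Final wavelength:
λ' = λ₀ + Δλ = 152.1789 + 1.6765 = 153.8555 pm

Final frequency:
f' = c/λ' = 299792458/1.5385545e-10 = 1.9485332e+18 Hz

Frequency shift (decrease):
Δf = f₀ - f' = 1.970e+18 - 1.9485332e+18 = 2.147e+16 Hz

(Intermediate values are shown rounded; full precision is carried through to the final answer.)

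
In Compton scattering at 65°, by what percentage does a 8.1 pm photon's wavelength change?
17.2952%

Calculate the Compton shift:
Δλ = λ_C(1 - cos(65°))
Δλ = 2.4263 × (1 - cos(65°))
Δλ = 2.4263 × 0.5774
Δλ = 1.4009 pm

Percentage change:
(Δλ/λ₀) × 100 = (1.4009/8.1) × 100
= 17.2952%

(Intermediate values are shown rounded; full precision is carried through to the final answer.)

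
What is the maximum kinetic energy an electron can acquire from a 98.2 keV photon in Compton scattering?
27.2639 keV

Maximum energy transfer occurs at θ = 180° (backscattering).

Initial photon: E₀ = 98.2 keV → λ₀ = 12.6257 pm

Maximum Compton shift (at 180°):
Δλ_max = 2λ_C = 2 × 2.4263 = 4.8526 pm

Final wavelength:
λ' = 12.6257 + 4.8526 = 17.4783 pm

Minimum photon energy (maximum energy to electron):
E'_min = hc/λ' = 70.9361 keV

Maximum electron kinetic energy:
K_max = E₀ - E'_min = 98.2000 - 70.9361 = 27.2639 keV

(Intermediate values are shown rounded; full precision is carried through to the final answer.)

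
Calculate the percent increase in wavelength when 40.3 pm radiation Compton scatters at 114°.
8.4694%

Calculate the Compton shift:
Δλ = λ_C(1 - cos(114°))
Δλ = 2.4263 × (1 - cos(114°))
Δλ = 2.4263 × 1.4067
Δλ = 3.4132 pm

Percentage change:
(Δλ/λ₀) × 100 = (3.4132/40.3) × 100
= 8.4694%

(Intermediate values are shown rounded; full precision is carried through to the final answer.)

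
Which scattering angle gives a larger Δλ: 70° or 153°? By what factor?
153° produces the larger shift by a factor of 2.874

Calculate both shifts using Δλ = λ_C(1 - cos θ):

For θ₁ = 70°:
Δλ₁ = 2.4263 × (1 - cos(70°))
Δλ₁ = 2.4263 × 0.6580
Δλ₁ = 1.5965 pm

For θ₂ = 153°:
Δλ₂ = 2.4263 × (1 - cos(153°))
Δλ₂ = 2.4263 × 1.8910
Δλ₂ = 4.5882 pm

The 153° angle produces the larger shift.
Ratio: 4.5882/1.5965 = 2.874

(Intermediate values are shown rounded; full precision is carried through to the final answer.)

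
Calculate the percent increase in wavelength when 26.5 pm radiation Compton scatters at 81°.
7.7236%

Calculate the Compton shift:
Δλ = λ_C(1 - cos(81°))
Δλ = 2.4263 × (1 - cos(81°))
Δλ = 2.4263 × 0.8436
Δλ = 2.0468 pm

Percentage change:
(Δλ/λ₀) × 100 = (2.0468/26.5) × 100
= 7.7236%

(Intermediate values are shown rounded; full precision is carried through to the final answer.)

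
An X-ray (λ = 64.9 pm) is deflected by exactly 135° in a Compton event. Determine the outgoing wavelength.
69.0420 pm

Using the Compton formula: λ' = λ + λ_C(1 − cos θ)

For θ = 135°, cos θ = -√2/2 (exact) ≈ -0.7071, so:
1 − cos 135° = 1 − (-√2/2) ≈ 1.7071

Δλ = λ_C × 1.7071 = 2.4263 × 1.7071 = 4.1420 pm

λ' = 64.9 + 4.1420 = 69.0420 pm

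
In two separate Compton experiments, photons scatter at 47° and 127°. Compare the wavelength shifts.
127° produces the larger shift by a factor of 5.037

Calculate both shifts using Δλ = λ_C(1 - cos θ):

For θ₁ = 47°:
Δλ₁ = 2.4263 × (1 - cos(47°))
Δλ₁ = 2.4263 × 0.3180
Δλ₁ = 0.7716 pm

For θ₂ = 127°:
Δλ₂ = 2.4263 × (1 - cos(127°))
Δλ₂ = 2.4263 × 1.6018
Δλ₂ = 3.8865 pm

The 127° angle produces the larger shift.
Ratio: 3.8865/0.7716 = 5.037

(Intermediate values are shown rounded; full precision is carried through to the final answer.)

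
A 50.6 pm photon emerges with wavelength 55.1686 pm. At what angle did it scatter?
152.00°

First find the wavelength shift:
Δλ = λ' - λ = 55.1686 - 50.6 = 4.5686 pm

Using Δλ = λ_C(1 - cos θ), with λ_C = h/(m_e·c) ≈ 2.42631024 pm:
cos θ = 1 - Δλ/λ_C
cos θ = 1 - 4.5686/2.42631024
cos θ = -0.882941

θ = arccos(-0.882941)
θ = 152.00°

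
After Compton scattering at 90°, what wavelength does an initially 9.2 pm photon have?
11.6263 pm

Using the Compton formula: λ' = λ + λ_C(1 − cos θ)

For θ = 90°, cos θ = 0 (exact) = 0.0000, so:
1 − cos 90° = 1 − (0) = 1.0000

Δλ = λ_C × 1.0000 = 2.4263 × 1.0000 = 2.4263 pm

λ' = 9.2 + 2.4263 = 11.6263 pm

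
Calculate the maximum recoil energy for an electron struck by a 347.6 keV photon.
200.3413 keV

Maximum energy transfer occurs at θ = 180° (backscattering).

Initial photon: E₀ = 347.6 keV → λ₀ = 3.5669 pm

Maximum Compton shift (at 180°):
Δλ_max = 2λ_C = 2 × 2.4263 = 4.8526 pm

Final wavelength:
λ' = 3.5669 + 4.8526 = 8.4195 pm

Minimum photon energy (maximum energy to electron):
E'_min = hc/λ' = 147.2587 keV

Maximum electron kinetic energy:
K_max = E₀ - E'_min = 347.6000 - 147.2587 = 200.3413 keV

(Intermediate values are shown rounded; full precision is carried through to the final answer.)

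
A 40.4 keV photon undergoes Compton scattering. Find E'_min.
34.8841 keV (at θ = 180°)

The scattered photon has minimum energy when its wavelength is maximum, i.e., when the Compton shift Δλ = λ_C(1 − cos θ) is maximum. This occurs at θ = 180° (backscattering), giving Δλ_max = 2λ_C = 4.8526 pm.

Initial wavelength: λ₀ = hc/E₀ = 30.6892 pm
Maximum final wavelength: λ'_max = λ₀ + 2λ_C = 30.6892 + 4.8526 = 35.5418 pm
Minimum final energy: E'_min = hc/λ'_max = 34.8841 keV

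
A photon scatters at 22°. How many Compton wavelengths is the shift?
0.0728 λ_C

The Compton shift formula is:
Δλ = λ_C(1 - cos θ)

Dividing both sides by λ_C:
Δλ/λ_C = 1 - cos θ

For θ = 22°:
Δλ/λ_C = 1 - cos(22°)
Δλ/λ_C = 1 - 0.9272
Δλ/λ_C = 0.0728

This means the shift is 0.0728 × λ_C = 0.1767 pm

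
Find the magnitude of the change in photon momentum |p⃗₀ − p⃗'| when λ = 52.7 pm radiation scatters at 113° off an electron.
2.0343e-23 kg·m/s

Photon momentum magnitude is p = h/λ.

Initial momentum:
p₀ = h/λ = 6.6261e-34/5.2700e-11 = 1.2573e-23 kg·m/s

After scattering:
λ' = λ + Δλ = 52.7 + 3.3743 = 56.0743 pm
p' = h/λ' = 6.6261e-34/5.6074e-11 = 1.1817e-23 kg·m/s

Momentum is a vector; the scattered photon's direction makes angle θ = 113° with the incident direction. The magnitude of the vector change Δp⃗ = p⃗₀ − p⃗' is found from the law of cosines:
|Δp⃗|² = p₀² + p'² − 2p₀p'cos θ
|Δp⃗|² = (1.2573e-23)² + (1.1817e-23)² − 2·1.2573e-23·1.1817e-23·cos(113°)
|Δp⃗| = 2.0343e-23 kg·m/s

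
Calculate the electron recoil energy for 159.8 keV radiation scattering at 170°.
61.2001 keV

By energy conservation: K_e = E_initial - E_final

First find the scattered photon energy:
Initial wavelength: λ = hc/E = 7.7587 pm
Compton shift: Δλ = λ_C(1 - cos(170°)) = 4.8158 pm
Final wavelength: λ' = 7.7587 + 4.8158 = 12.5745 pm
Final photon energy: E' = hc/λ' = 98.5999 keV

Electron kinetic energy:
K_e = E - E' = 159.8000 - 98.5999 = 61.2001 keV

(Intermediate values are shown rounded; full precision is carried through to the final answer.)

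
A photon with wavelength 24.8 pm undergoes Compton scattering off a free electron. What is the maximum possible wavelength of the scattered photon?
29.6526 pm (at θ = 180°)

The Compton shift is Δλ = λ_C(1 − cos θ).

Since cos θ ranges from −1 to 1, the factor (1 − cos θ) ranges from 0 to 2; the maximum shift occurs at θ = 180° (backscattering):
Δλ_max = 2λ_C = 2 × 2.4263 pm = 4.8526 pm

Maximum scattered wavelength:
λ'_max = λ₀ + Δλ_max = 24.8 + 4.8526 = 29.6526 pm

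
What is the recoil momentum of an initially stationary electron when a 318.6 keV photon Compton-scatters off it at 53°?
1.4015e-22 kg·m/s

The electron is initially at rest, so by conservation of momentum:
p⃗_e = p⃗₀ − p⃗'  (incident photon momentum minus scattered photon momentum)

Photon momentum magnitudes (p = h/λ = E/c):
λ₀ = hc/E₀ = 3.8915 pm → p₀ = h/λ₀ = 1.7027e-22 kg·m/s
Δλ = λ_C(1 − cos 53°) = 0.9661 pm
λ' = 4.8577 pm → p' = h/λ' = 1.3640e-22 kg·m/s

The scattered photon makes angle θ = 53° with the incident direction, so by the law of cosines:
|p⃗_e|² = p₀² + p'² − 2p₀p'cos θ
|p⃗_e|² = (1.7027e-22)² + (1.3640e-22)² − 2·1.7027e-22·1.3640e-22·cos(53°)
|p⃗_e| = 1.4015e-22 kg·m/s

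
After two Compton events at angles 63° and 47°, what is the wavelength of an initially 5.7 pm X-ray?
7.7964 pm

Apply Compton shift twice:

First scattering at θ₁ = 63°:
Δλ₁ = λ_C(1 - cos(63°))
Δλ₁ = 2.4263 × 0.5460
Δλ₁ = 1.3248 pm

After first scattering:
λ₁ = 5.7 + 1.3248 = 7.0248 pm

Second scattering at θ₂ = 47°:
Δλ₂ = λ_C(1 - cos(47°))
Δλ₂ = 2.4263 × 0.3180
Δλ₂ = 0.7716 pm

Final wavelength:
λ₂ = 7.0248 + 0.7716 = 7.7964 pm

Total shift: Δλ_total = 1.3248 + 0.7716 = 2.0964 pm

(Intermediate values are shown rounded; full precision is carried through to the final answer.)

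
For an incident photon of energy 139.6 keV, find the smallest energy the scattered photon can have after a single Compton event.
90.2753 keV (at θ = 180°)

The scattered photon has minimum energy when its wavelength is maximum, i.e., when the Compton shift Δλ = λ_C(1 − cos θ) is maximum. This occurs at θ = 180° (backscattering), giving Δλ_max = 2λ_C = 4.8526 pm.

Initial wavelength: λ₀ = hc/E₀ = 8.8814 pm
Maximum final wavelength: λ'_max = λ₀ + 2λ_C = 8.8814 + 4.8526 = 13.7340 pm
Minimum final energy: E'_min = hc/λ'_max = 90.2753 keV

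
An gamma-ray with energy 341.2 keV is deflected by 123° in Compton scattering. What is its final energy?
167.9652 keV

First convert energy to wavelength:
λ = hc/E, with hc ≈ 1239.842 keV·pm (i.e. 1239.842 eV·nm)

For E = 341.2 keV = 341200 eV:
λ = 1239.842 keV·pm / 341.2 keV
λ = 3.6338 pm

Calculate the Compton shift:
Δλ = λ_C(1 - cos(123°)) = 2.4263 × 1.5446
Δλ = 3.7478 pm

Final wavelength:
λ' = 3.6338 + 3.7478 = 7.3815 pm

Final energy:
E' = hc/λ' = 1239.842 / 7.3815 = 167.9652 keV

(Intermediate values are shown rounded; full precision is carried through to the final answer.)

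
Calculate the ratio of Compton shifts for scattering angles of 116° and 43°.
116° produces the larger shift by a factor of 5.354

Calculate both shifts using Δλ = λ_C(1 - cos θ):

For θ₁ = 43°:
Δλ₁ = 2.4263 × (1 - cos(43°))
Δλ₁ = 2.4263 × 0.2686
Δλ₁ = 0.6518 pm

For θ₂ = 116°:
Δλ₂ = 2.4263 × (1 - cos(116°))
Δλ₂ = 2.4263 × 1.4384
Δλ₂ = 3.4899 pm

The 116° angle produces the larger shift.
Ratio: 3.4899/0.6518 = 5.354

(Intermediate values are shown rounded; full precision is carried through to the final answer.)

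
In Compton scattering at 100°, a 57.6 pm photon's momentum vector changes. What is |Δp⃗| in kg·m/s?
1.7213e-23 kg·m/s

Photon momentum magnitude is p = h/λ.

Initial momentum:
p₀ = h/λ = 6.6261e-34/5.7600e-11 = 1.1504e-23 kg·m/s

After scattering:
λ' = λ + Δλ = 57.6 + 2.8476 = 60.4476 pm
p' = h/λ' = 6.6261e-34/6.0448e-11 = 1.0962e-23 kg·m/s

Momentum is a vector; the scattered photon's direction makes angle θ = 100° with the incident direction. The magnitude of the vector change Δp⃗ = p⃗₀ − p⃗' is found from the law of cosines:
|Δp⃗|² = p₀² + p'² − 2p₀p'cos θ
|Δp⃗|² = (1.1504e-23)² + (1.0962e-23)² − 2·1.1504e-23·1.0962e-23·cos(100°)
|Δp⃗| = 1.7213e-23 kg·m/s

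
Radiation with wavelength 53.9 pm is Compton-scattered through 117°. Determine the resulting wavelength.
57.4278 pm

Using the Compton scattering formula:
λ' = λ + Δλ = λ + λ_C(1 - cos θ)

Given:
- Initial wavelength λ = 53.9 pm
- Scattering angle θ = 117°
- Compton wavelength λ_C ≈ 2.4263 pm

Calculate the shift:
Δλ = 2.4263 × (1 - cos(117°))
Δλ = 2.4263 × 1.4540
Δλ = 3.5278 pm

Final wavelength:
λ' = 53.9 + 3.5278 = 57.4278 pm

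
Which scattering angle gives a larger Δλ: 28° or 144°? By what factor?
144° produces the larger shift by a factor of 15.455

Calculate both shifts using Δλ = λ_C(1 - cos θ):

For θ₁ = 28°:
Δλ₁ = 2.4263 × (1 - cos(28°))
Δλ₁ = 2.4263 × 0.1171
Δλ₁ = 0.2840 pm

For θ₂ = 144°:
Δλ₂ = 2.4263 × (1 - cos(144°))
Δλ₂ = 2.4263 × 1.8090
Δλ₂ = 4.3892 pm

The 144° angle produces the larger shift.
Ratio: 4.3892/0.2840 = 15.455

(Intermediate values are shown rounded; full precision is carried through to the final answer.)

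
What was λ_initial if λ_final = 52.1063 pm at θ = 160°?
47.4000 pm

From λ' = λ + Δλ, we have λ = λ' - Δλ

First calculate the Compton shift:
Δλ = λ_C(1 - cos θ)
Δλ = 2.4263 × (1 - cos(160°))
Δλ = 2.4263 × 1.9397
Δλ = 4.7063 pm

Initial wavelength:
λ = λ' - Δλ
λ = 52.1063 - 4.7063
λ = 47.4000 pm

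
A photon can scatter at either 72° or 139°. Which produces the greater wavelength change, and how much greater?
139° produces the larger shift by a factor of 2.539

Calculate both shifts using Δλ = λ_C(1 - cos θ):

For θ₁ = 72°:
Δλ₁ = 2.4263 × (1 - cos(72°))
Δλ₁ = 2.4263 × 0.6910
Δλ₁ = 1.6765 pm

For θ₂ = 139°:
Δλ₂ = 2.4263 × (1 - cos(139°))
Δλ₂ = 2.4263 × 1.7547
Δλ₂ = 4.2575 pm

The 139° angle produces the larger shift.
Ratio: 4.2575/1.6765 = 2.539

(Intermediate values are shown rounded; full precision is carried through to the final answer.)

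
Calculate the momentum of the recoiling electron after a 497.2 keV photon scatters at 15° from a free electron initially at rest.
6.8775e-23 kg·m/s

The electron is initially at rest, so by conservation of momentum:
p⃗_e = p⃗₀ − p⃗'  (incident photon momentum minus scattered photon momentum)

Photon momentum magnitudes (p = h/λ = E/c):
λ₀ = hc/E₀ = 2.4936 pm → p₀ = h/λ₀ = 2.6572e-22 kg·m/s
Δλ = λ_C(1 − cos 15°) = 0.0827 pm
λ' = 2.5763 pm → p' = h/λ' = 2.5719e-22 kg·m/s

The scattered photon makes angle θ = 15° with the incident direction, so by the law of cosines:
|p⃗_e|² = p₀² + p'² − 2p₀p'cos θ
|p⃗_e|² = (2.6572e-22)² + (2.5719e-22)² − 2·2.6572e-22·2.5719e-22·cos(15°)
|p⃗_e| = 6.8775e-23 kg·m/s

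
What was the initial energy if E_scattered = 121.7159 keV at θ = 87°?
157.2000 keV

Convert final energy to wavelength (hc ≈ 1239.842 keV·pm):
λ' = hc/E' = 1239.842 / 121.7159 = 10.1864 pm

Calculate the Compton shift:
Δλ = λ_C(1 - cos(87°))
Δλ = 2.4263 × (1 - cos(87°))
Δλ = 2.2993 pm

Initial wavelength:
λ = λ' - Δλ = 10.1864 - 2.2993 = 7.8870 pm

Initial energy:
E = hc/λ = 1239.842 / 7.8870 = 157.2000 keV

(Intermediate values are shown rounded; full precision is carried through to the final answer.)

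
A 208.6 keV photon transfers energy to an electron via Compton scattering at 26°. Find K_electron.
8.2762 keV

By energy conservation: K_e = E_initial - E_final

First find the scattered photon energy:
Initial wavelength: λ = hc/E = 5.9436 pm
Compton shift: Δλ = λ_C(1 - cos(26°)) = 0.2456 pm
Final wavelength: λ' = 5.9436 + 0.2456 = 6.1892 pm
Final photon energy: E' = hc/λ' = 200.3238 keV

Electron kinetic energy:
K_e = E - E' = 208.6000 - 200.3238 = 8.2762 keV

(Intermediate values are shown rounded; full precision is carried through to the final answer.)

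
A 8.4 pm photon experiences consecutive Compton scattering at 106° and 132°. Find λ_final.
15.5449 pm

Apply Compton shift twice:

First scattering at θ₁ = 106°:
Δλ₁ = λ_C(1 - cos(106°))
Δλ₁ = 2.4263 × 1.2756
Δλ₁ = 3.0951 pm

After first scattering:
λ₁ = 8.4 + 3.0951 = 11.4951 pm

Second scattering at θ₂ = 132°:
Δλ₂ = λ_C(1 - cos(132°))
Δλ₂ = 2.4263 × 1.6691
Δλ₂ = 4.0498 pm

Final wavelength:
λ₂ = 11.4951 + 4.0498 = 15.5449 pm

Total shift: Δλ_total = 3.0951 + 4.0498 = 7.1449 pm

(Intermediate values are shown rounded; full precision is carried through to the final answer.)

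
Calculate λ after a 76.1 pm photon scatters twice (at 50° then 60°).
78.1799 pm

Apply Compton shift twice:

First scattering at θ₁ = 50°:
Δλ₁ = λ_C(1 - cos(50°))
Δλ₁ = 2.4263 × 0.3572
Δλ₁ = 0.8667 pm

After first scattering:
λ₁ = 76.1 + 0.8667 = 76.9667 pm

Second scattering at θ₂ = 60°:
Δλ₂ = λ_C(1 - cos(60°))
Δλ₂ = 2.4263 × 0.5000
Δλ₂ = 1.2132 pm

Final wavelength:
λ₂ = 76.9667 + 1.2132 = 78.1799 pm

Total shift: Δλ_total = 0.8667 + 1.2132 = 2.0799 pm

(Intermediate values are shown rounded; full precision is carried through to the final answer.)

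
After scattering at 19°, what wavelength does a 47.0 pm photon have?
47.1322 pm

Using the Compton scattering formula:
λ' = λ + Δλ = λ + λ_C(1 - cos θ)

Given:
- Initial wavelength λ = 47.0 pm
- Scattering angle θ = 19°
- Compton wavelength λ_C ≈ 2.4263 pm

Calculate the shift:
Δλ = 2.4263 × (1 - cos(19°))
Δλ = 2.4263 × 0.0545
Δλ = 0.1322 pm

Final wavelength:
λ' = 47.0 + 0.1322 = 47.1322 pm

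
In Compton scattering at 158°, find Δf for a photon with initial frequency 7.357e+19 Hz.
3.931e+19 Hz (decrease)

Convert frequency to wavelength (c = 299792458 m/s):
λ₀ = c/f₀ = 299792458/7.357e+19 = 4.0749281e-12 m = 4.0749 pm

Calculate Compton shift:
Δλ = λ_C(1 - cos(158°)) = 4.6759 pm

Final wavelength:
λ' = λ₀ + Δλ = 4.0749 + 4.6759 = 8.7509 pm

Final frequency:
f' = c/λ' = 299792458/8.7508740e-12 = 3.4258573e+19 Hz

Frequency shift (decrease):
Δf = f₀ - f' = 7.357e+19 - 3.4258573e+19 = 3.931e+19 Hz

(Intermediate values are shown rounded; full precision is carried through to the final answer.)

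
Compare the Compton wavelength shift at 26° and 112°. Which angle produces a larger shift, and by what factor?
112° produces the larger shift by a factor of 13.582

Calculate both shifts using Δλ = λ_C(1 - cos θ):

For θ₁ = 26°:
Δλ₁ = 2.4263 × (1 - cos(26°))
Δλ₁ = 2.4263 × 0.1012
Δλ₁ = 0.2456 pm

For θ₂ = 112°:
Δλ₂ = 2.4263 × (1 - cos(112°))
Δλ₂ = 2.4263 × 1.3746
Δλ₂ = 3.3352 pm

The 112° angle produces the larger shift.
Ratio: 3.3352/0.2456 = 13.582

(Intermediate values are shown rounded; full precision is carried through to the final answer.)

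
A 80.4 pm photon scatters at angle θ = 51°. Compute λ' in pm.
81.2994 pm

Using the Compton scattering formula:
λ' = λ + Δλ = λ + λ_C(1 - cos θ)

Given:
- Initial wavelength λ = 80.4 pm
- Scattering angle θ = 51°
- Compton wavelength λ_C ≈ 2.4263 pm

Calculate the shift:
Δλ = 2.4263 × (1 - cos(51°))
Δλ = 2.4263 × 0.3707
Δλ = 0.8994 pm

Final wavelength:
λ' = 80.4 + 0.8994 = 81.2994 pm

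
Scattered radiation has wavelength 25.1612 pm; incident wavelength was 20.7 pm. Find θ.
147.00°

First find the wavelength shift:
Δλ = λ' - λ = 25.1612 - 20.7 = 4.4612 pm

Using Δλ = λ_C(1 - cos θ), with λ_C = h/(m_e·c) ≈ 2.42631024 pm:
cos θ = 1 - Δλ/λ_C
cos θ = 1 - 4.4612/2.42631024
cos θ = -0.838677

θ = arccos(-0.838677)
θ = 147.00°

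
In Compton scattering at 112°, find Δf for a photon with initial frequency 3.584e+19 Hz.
1.022e+19 Hz (decrease)

Convert frequency to wavelength (c = 299792458 m/s):
λ₀ = c/f₀ = 299792458/3.584e+19 = 8.3647449e-12 m = 8.3647 pm

Calculate Compton shift:
Δλ = λ_C(1 - cos(112°)) = 3.3352 pm

Final wavelength:
λ' = λ₀ + Δλ = 8.3647 + 3.3352 = 11.7000 pm

Final frequency:
f' = c/λ' = 299792458/1.1699967e-11 = 2.5623359e+19 Hz

Frequency shift (decrease):
Δf = f₀ - f' = 3.584e+19 - 2.5623359e+19 = 1.022e+19 Hz

(Intermediate values are shown rounded; full precision is carried through to the final answer.)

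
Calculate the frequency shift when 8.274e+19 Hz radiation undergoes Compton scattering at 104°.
3.757e+19 Hz (decrease)

Convert frequency to wavelength (c = 299792458 m/s):
λ₀ = c/f₀ = 299792458/8.274e+19 = 3.6233074e-12 m = 3.6233 pm

Calculate Compton shift:
Δλ = λ_C(1 - cos(104°)) = 3.0133 pm

Final wavelength:
λ' = λ₀ + Δλ = 3.6233 + 3.0133 = 6.6366 pm

Final frequency:
f' = c/λ' = 299792458/6.6365953e-12 = 4.5172629e+19 Hz

Frequency shift (decrease):
Δf = f₀ - f' = 8.274e+19 - 4.5172629e+19 = 3.757e+19 Hz

(Intermediate values are shown rounded; full precision is carried through to the final answer.)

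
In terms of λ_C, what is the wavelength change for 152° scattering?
1.8829 λ_C

The Compton shift formula is:
Δλ = λ_C(1 - cos θ)

Dividing both sides by λ_C:
Δλ/λ_C = 1 - cos θ

For θ = 152°:
Δλ/λ_C = 1 - cos(152°)
Δλ/λ_C = 1 - -0.8829
Δλ/λ_C = 1.8829

This means the shift is 1.8829 × λ_C = 4.5686 pm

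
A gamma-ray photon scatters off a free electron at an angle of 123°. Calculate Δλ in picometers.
3.7478 pm

Using the Compton scattering formula:
Δλ = λ_C(1 - cos θ)

where λ_C = h/(m_e·c) ≈ 2.4263 pm is the Compton wavelength of an electron.

For θ = 123°:
cos(123°) = -0.5446
1 - cos(123°) = 1.5446

Δλ = 2.4263 × 1.5446
Δλ = 3.7478 pm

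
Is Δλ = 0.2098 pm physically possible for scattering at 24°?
Yes, consistent

Calculate the expected shift for θ = 24°:

Δλ_expected = λ_C(1 - cos(24°))
Δλ_expected = 2.4263 × (1 - cos(24°))
Δλ_expected = 2.4263 × 0.0865
Δλ_expected = 0.2098 pm

Given shift: 0.2098 pm
Expected shift: 0.2098 pm
Difference: 0.0000 pm

The values match. This is consistent with Compton scattering at the stated angle.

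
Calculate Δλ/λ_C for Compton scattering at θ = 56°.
0.4408 λ_C

The Compton shift formula is:
Δλ = λ_C(1 - cos θ)

Dividing both sides by λ_C:
Δλ/λ_C = 1 - cos θ

For θ = 56°:
Δλ/λ_C = 1 - cos(56°)
Δλ/λ_C = 1 - 0.5592
Δλ/λ_C = 0.4408

This means the shift is 0.4408 × λ_C = 1.0695 pm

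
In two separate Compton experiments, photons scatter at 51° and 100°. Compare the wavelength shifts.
100° produces the larger shift by a factor of 3.166

Calculate both shifts using Δλ = λ_C(1 - cos θ):

For θ₁ = 51°:
Δλ₁ = 2.4263 × (1 - cos(51°))
Δλ₁ = 2.4263 × 0.3707
Δλ₁ = 0.8994 pm

For θ₂ = 100°:
Δλ₂ = 2.4263 × (1 - cos(100°))
Δλ₂ = 2.4263 × 1.1736
Δλ₂ = 2.8476 pm

The 100° angle produces the larger shift.
Ratio: 2.8476/0.8994 = 3.166

(Intermediate values are shown rounded; full precision is carried through to the final answer.)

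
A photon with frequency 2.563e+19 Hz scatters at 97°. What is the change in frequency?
4.838e+18 Hz (decrease)

Convert frequency to wavelength (c = 299792458 m/s):
λ₀ = c/f₀ = 299792458/2.563e+19 = 1.1696936e-11 m = 11.6969 pm

Calculate Compton shift:
Δλ = λ_C(1 - cos(97°)) = 2.7220 pm

Final wavelength:
λ' = λ₀ + Δλ = 11.6969 + 2.7220 = 14.4189 pm

Final frequency:
f' = c/λ' = 299792458/1.4418939e-11 = 2.0791576e+19 Hz

Frequency shift (decrease):
Δf = f₀ - f' = 2.563e+19 - 2.0791576e+19 = 4.838e+18 Hz

(Intermediate values are shown rounded; full precision is carried through to the final answer.)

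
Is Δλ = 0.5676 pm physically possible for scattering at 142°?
No, inconsistent

Calculate the expected shift for θ = 142°:

Δλ_expected = λ_C(1 - cos(142°))
Δλ_expected = 2.4263 × (1 - cos(142°))
Δλ_expected = 2.4263 × 1.7880
Δλ_expected = 4.3383 pm

Given shift: 0.5676 pm
Expected shift: 4.3383 pm
Difference: 3.7706 pm

The values do not match. The given shift corresponds to θ ≈ 40.0°, not 142°.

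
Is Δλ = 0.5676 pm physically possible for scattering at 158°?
No, inconsistent

Calculate the expected shift for θ = 158°:

Δλ_expected = λ_C(1 - cos(158°))
Δλ_expected = 2.4263 × (1 - cos(158°))
Δλ_expected = 2.4263 × 1.9272
Δλ_expected = 4.6759 pm

Given shift: 0.5676 pm
Expected shift: 4.6759 pm
Difference: 4.1083 pm

The values do not match. The given shift corresponds to θ ≈ 40.0°, not 158°.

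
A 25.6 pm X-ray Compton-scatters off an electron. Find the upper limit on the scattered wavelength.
30.4526 pm (at θ = 180°)

The Compton shift is Δλ = λ_C(1 − cos θ).

Since cos θ ranges from −1 to 1, the factor (1 − cos θ) ranges from 0 to 2; the maximum shift occurs at θ = 180° (backscattering):
Δλ_max = 2λ_C = 2 × 2.4263 pm = 4.8526 pm

Maximum scattered wavelength:
λ'_max = λ₀ + Δλ_max = 25.6 + 4.8526 = 30.4526 pm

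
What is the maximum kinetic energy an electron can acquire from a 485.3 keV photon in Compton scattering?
317.9215 keV

Maximum energy transfer occurs at θ = 180° (backscattering).

Initial photon: E₀ = 485.3 keV → λ₀ = 2.5548 pm

Maximum Compton shift (at 180°):
Δλ_max = 2λ_C = 2 × 2.4263 = 4.8526 pm

Final wavelength:
λ' = 2.5548 + 4.8526 = 7.4074 pm

Minimum photon energy (maximum energy to electron):
E'_min = hc/λ' = 167.3785 keV

Maximum electron kinetic energy:
K_max = E₀ - E'_min = 485.3000 - 167.3785 = 317.9215 keV

(Intermediate values are shown rounded; full precision is carried through to the final answer.)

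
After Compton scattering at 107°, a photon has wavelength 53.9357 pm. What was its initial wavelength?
50.8000 pm

From λ' = λ + Δλ, we have λ = λ' - Δλ

First calculate the Compton shift:
Δλ = λ_C(1 - cos θ)
Δλ = 2.4263 × (1 - cos(107°))
Δλ = 2.4263 × 1.2924
Δλ = 3.1357 pm

Initial wavelength:
λ = λ' - Δλ
λ = 53.9357 - 3.1357
λ = 50.8000 pm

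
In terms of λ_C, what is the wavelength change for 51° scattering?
0.3707 λ_C

The Compton shift formula is:
Δλ = λ_C(1 - cos θ)

Dividing both sides by λ_C:
Δλ/λ_C = 1 - cos θ

For θ = 51°:
Δλ/λ_C = 1 - cos(51°)
Δλ/λ_C = 1 - 0.6293
Δλ/λ_C = 0.3707

This means the shift is 0.3707 × λ_C = 0.8994 pm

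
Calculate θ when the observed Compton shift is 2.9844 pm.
103.30°

From the Compton formula Δλ = λ_C(1 - cos θ), we can solve for θ:

cos θ = 1 - Δλ/λ_C

Given:
- Δλ = 2.9844 pm
- λ_C = h/(m_e·c) ≈ 2.42631024 pm

cos θ = 1 - 2.9844/2.42631024
cos θ = 1 - 1.230016
cos θ = -0.230016

θ = arccos(-0.230016)
θ = 103.30°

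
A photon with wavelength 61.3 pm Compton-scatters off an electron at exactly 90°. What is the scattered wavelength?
63.7263 pm

Using the Compton formula: λ' = λ + λ_C(1 − cos θ)

For θ = 90°, cos θ = 0 (exact) = 0.0000, so:
1 − cos 90° = 1 − (0) = 1.0000

Δλ = λ_C × 1.0000 = 2.4263 × 1.0000 = 2.4263 pm

λ' = 61.3 + 2.4263 = 63.7263 pm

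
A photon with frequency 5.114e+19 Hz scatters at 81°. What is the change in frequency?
1.323e+19 Hz (decrease)

Convert frequency to wavelength (c = 299792458 m/s):
λ₀ = c/f₀ = 299792458/5.114e+19 = 5.8621912e-12 m = 5.8622 pm

Calculate Compton shift:
Δλ = λ_C(1 - cos(81°)) = 2.0468 pm

Final wavelength:
λ' = λ₀ + Δλ = 5.8622 + 2.0468 = 7.9089 pm

Final frequency:
f' = c/λ' = 299792458/7.9089429e-12 = 3.7905503e+19 Hz

Frequency shift (decrease):
Δf = f₀ - f' = 5.114e+19 - 3.7905503e+19 = 1.323e+19 Hz

(Intermediate values are shown rounded; full precision is carried through to the final answer.)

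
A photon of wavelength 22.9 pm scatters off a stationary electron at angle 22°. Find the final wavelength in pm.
23.0767 pm

Using the Compton scattering formula:
λ' = λ + Δλ = λ + λ_C(1 - cos θ)

Given:
- Initial wavelength λ = 22.9 pm
- Scattering angle θ = 22°
- Compton wavelength λ_C ≈ 2.4263 pm

Calculate the shift:
Δλ = 2.4263 × (1 - cos(22°))
Δλ = 2.4263 × 0.0728
Δλ = 0.1767 pm

Final wavelength:
λ' = 22.9 + 0.1767 = 23.0767 pm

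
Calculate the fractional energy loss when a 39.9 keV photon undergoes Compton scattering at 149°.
0.1266 (or 12.66%)

Calculate initial and final photon energies:

Initial: E₀ = 39.9 keV → λ₀ = 31.0737 pm
Compton shift: Δλ = 4.5061 pm
Final wavelength: λ' = 35.5798 pm
Final energy: E' = 34.8468 keV

Fractional energy loss:
(E₀ - E')/E₀ = (39.9000 - 34.8468)/39.9000
= 5.0532/39.9000
= 0.1266
= 12.66%

(Intermediate values are shown rounded; full precision is carried through to the final answer.)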